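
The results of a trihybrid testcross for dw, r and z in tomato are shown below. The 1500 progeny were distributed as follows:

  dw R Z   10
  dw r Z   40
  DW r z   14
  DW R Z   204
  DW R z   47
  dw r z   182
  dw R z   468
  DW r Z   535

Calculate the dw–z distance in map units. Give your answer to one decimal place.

7.4 map units

The two most frequent reciprocal classes, dw R z and DW r Z, are the parental types, so the F1 was dw R z / DW r Z.
The two rarest classes, dw R Z and DW r z, are the double crossovers. Comparing them with the parentals, only the z allele has switched, so z is the middle locus and the order is r – z – dw.
Crossovers in the z–dw interval produce the single-crossover classes DW R z and dw r Z (47 + 40 = 87) plus the double crossovers (24).
RF(z–dw) = (87 + 24) / 1500 = 111/1500 = 0.0740 → 7.4 map units.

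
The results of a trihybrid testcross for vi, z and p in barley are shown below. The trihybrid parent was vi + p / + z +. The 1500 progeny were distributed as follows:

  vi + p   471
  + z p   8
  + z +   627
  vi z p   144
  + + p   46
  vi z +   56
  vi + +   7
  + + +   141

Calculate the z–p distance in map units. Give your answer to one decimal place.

20.0 map units

The two rarest classes, vi + + and + z p, are the double crossovers. Comparing them with the parentals, only the p allele has switched, so p is the middle locus and the order is vi – p – z.
Crossovers in the p–z interval produce the single-crossover classes vi z p and + + + (144 + 141 = 285) plus the double crossovers (15).
RF(p–z) = (285 + 15) / 1500 = 300/1500 = 0.2000 → 20.0 map units.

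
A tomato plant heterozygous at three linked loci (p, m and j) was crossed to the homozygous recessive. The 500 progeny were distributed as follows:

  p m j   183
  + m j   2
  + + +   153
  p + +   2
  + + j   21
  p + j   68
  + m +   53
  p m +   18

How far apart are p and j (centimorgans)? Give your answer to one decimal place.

8.6 centimorgans

The two most frequent reciprocal classes, + + + and p m j, are the parental types, so the F1 was + + + / p m j.
The two rarest classes, p + + and + m j, are the double crossovers. Comparing them with the parentals, only the p allele has switched, so p is the middle locus and the order is m – p – j.
Crossovers in the p–j interval produce the single-crossover classes + + j and p m + (21 + 18 = 39) plus the double crossovers (4).
RF(p–j) = (39 + 4) / 500 = 43/500 = 0.0860 → 8.6 centimorgans.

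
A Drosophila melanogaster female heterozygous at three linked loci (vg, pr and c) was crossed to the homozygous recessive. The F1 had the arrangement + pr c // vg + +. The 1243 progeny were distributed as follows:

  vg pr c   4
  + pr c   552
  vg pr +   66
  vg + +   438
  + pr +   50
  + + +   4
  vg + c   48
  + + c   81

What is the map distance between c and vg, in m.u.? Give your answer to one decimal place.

The two rarest classes, vg pr c and + + +, are the double crossovers. Comparing them with the parentals, only the vg allele has switched, so vg is the middle locus and the order is pr – vg – c.
Crossovers in the vg–c interval produce the single-crossover classes + pr + and vg + c (50 + 48 = 98) plus the double crossovers (8).
RF(vg–c) = (98 + 8) / 1243 = 106/1243 = 0.0853 → 8.5 m.u.

8.5 m.u.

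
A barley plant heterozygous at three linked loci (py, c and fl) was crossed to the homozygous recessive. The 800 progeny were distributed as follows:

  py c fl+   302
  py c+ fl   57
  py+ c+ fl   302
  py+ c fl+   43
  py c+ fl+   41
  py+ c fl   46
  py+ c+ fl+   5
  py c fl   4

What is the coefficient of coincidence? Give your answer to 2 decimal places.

The two most frequent reciprocal classes, py+ c+ fl and py c fl+, are the parental types, so the F1 was py+ c+ fl / py c fl+.
The two rarest classes, py+ c+ fl+ and py c fl, are the double crossovers. Comparing them with the parentals, only the fl allele has switched, so fl is the middle locus and the order is py – fl – c.
py–fl: (100 + 9)/800 = 0.1363; fl–c: (87 + 9)/800 = 0.1200.
Expected DCO frequency = 0.1363 × 0.1200 ≈ 0.01636; observed = 9/800 ≈ 0.01125.
Coefficient of coincidence = 0.01125/0.01636 ≈ 0.69.

0.69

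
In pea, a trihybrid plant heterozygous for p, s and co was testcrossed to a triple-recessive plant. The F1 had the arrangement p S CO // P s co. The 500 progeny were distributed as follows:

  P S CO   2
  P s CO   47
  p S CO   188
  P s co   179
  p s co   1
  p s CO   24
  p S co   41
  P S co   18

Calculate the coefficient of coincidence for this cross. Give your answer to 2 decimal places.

0.37

The two rarest classes, P S CO and p s co, are the double crossovers. Comparing them with the parentals, only the p allele has switched, so p is the middle locus and the order is co – p – s.
co–p: (88 + 3)/500 = 0.1820; p–s: (42 + 3)/500 = 0.0900.
Expected DCO frequency = 0.1820 × 0.0900 ≈ 0.01638; observed = 3/500 ≈ 0.00600.
Coefficient of coincidence = 0.00600/0.01638 ≈ 0.37.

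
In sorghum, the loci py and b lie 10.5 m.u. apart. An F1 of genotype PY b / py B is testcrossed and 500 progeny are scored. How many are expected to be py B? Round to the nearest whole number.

A map distance of 10.5 m.u. corresponds to a recombination frequency of 0.105.
The F1 is PY b / py B, so py B is a parental gamete class with expected frequency (1 − r)/2 = 0.895/2 = 0.4475.
Expected number = 0.4475 × 500 = 223.75 ≈ 224.

224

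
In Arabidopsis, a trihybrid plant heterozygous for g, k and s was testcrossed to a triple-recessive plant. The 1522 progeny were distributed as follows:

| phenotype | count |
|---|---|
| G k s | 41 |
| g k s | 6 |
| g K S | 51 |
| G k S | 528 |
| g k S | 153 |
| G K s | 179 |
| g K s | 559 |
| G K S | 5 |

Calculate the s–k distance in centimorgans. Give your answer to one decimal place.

The two most frequent reciprocal classes, G k S and g K s, are the parental types, so the F1 was G k S / g K s.
The two rarest classes, G K S and g k s, are the double crossovers. Comparing them with the parentals, only the k allele has switched, so k is the middle locus and the order is s – k – g.
Crossovers in the s–k interval produce the single-crossover classes G k s and g K S (41 + 51 = 92) plus the double crossovers (11).
RF(s–k) = (92 + 11) / 1522 = 103/1522 = 0.0677 → 6.8 centimorgans.

6.8 centimorgans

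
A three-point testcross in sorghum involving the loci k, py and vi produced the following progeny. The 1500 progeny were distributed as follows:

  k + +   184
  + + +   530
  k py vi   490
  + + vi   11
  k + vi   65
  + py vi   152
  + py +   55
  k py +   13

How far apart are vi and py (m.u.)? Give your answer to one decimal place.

The two most frequent reciprocal classes, + + + and k py vi, are the parental types, so the F1 was + + + / k py vi.
The two rarest classes, + + vi and k py +, are the double crossovers. Comparing them with the parentals, only the vi allele has switched, so vi is the middle locus and the order is k – vi – py.
Crossovers in the vi–py interval produce the single-crossover classes + py + and k + vi (55 + 65 = 120) plus the double crossovers (24).
RF(vi–py) = (120 + 24) / 1500 = 144/1500 = 0.0960 → 9.6 m.u.

9.6 m.u.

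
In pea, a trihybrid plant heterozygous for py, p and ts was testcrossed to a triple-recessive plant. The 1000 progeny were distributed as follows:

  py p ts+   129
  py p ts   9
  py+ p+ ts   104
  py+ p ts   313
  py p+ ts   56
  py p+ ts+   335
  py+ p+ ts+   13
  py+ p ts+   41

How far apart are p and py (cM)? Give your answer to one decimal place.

25.5 cM

The two most frequent reciprocal classes, py+ p ts and py p+ ts+, are the parental types, so the F1 was py+ p ts / py p+ ts+.
The two rarest classes, py p ts and py+ p+ ts+, are the double crossovers. Comparing them with the parentals, only the py allele has switched, so py is the middle locus and the order is ts – py – p.
Crossovers in the py–p interval produce the single-crossover classes py+ p+ ts and py p ts+ (104 + 129 = 233) plus the double crossovers (22).
RF(py–p) = (233 + 22) / 1000 = 255/1000 = 0.2550 → 25.5 cM.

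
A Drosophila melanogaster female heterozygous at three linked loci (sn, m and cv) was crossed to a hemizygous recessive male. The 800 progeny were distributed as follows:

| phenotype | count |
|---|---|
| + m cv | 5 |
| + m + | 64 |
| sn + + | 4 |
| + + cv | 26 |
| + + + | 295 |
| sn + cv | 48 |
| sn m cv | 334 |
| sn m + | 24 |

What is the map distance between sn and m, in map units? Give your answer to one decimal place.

15.1 map units

The two most frequent reciprocal classes, sn m cv and + + +, are the parental types, so the F1 was sn m cv / + + +.
The two rarest classes, + m cv and sn + +, are the double crossovers. Comparing them with the parentals, only the sn allele has switched, so sn is the middle locus and the order is cv – sn – m.
Crossovers in the sn–m interval produce the single-crossover classes sn + cv and + m + (48 + 64 = 112) plus the double crossovers (9).
RF(sn–m) = (112 + 9) / 800 = 121/800 = 0.1512 → 15.1 map units.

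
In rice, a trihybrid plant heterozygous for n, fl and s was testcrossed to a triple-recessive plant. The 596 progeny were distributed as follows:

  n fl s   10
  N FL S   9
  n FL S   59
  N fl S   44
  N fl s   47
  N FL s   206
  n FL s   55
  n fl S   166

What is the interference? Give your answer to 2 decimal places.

The two most frequent reciprocal classes, N FL s and n fl S, are the parental types, so the F1 was N FL s / n fl S.
The two rarest classes, N FL S and n fl s, are the double crossovers. Comparing them with the parentals, only the s allele has switched, so s is the middle locus and the order is n – s – fl.
n–s: (99 + 19)/596 = 0.1980; s–fl: (106 + 19)/596 = 0.2097.
Expected DCO frequency = 0.1980 × 0.2097 ≈ 0.04152; observed = 19/596 ≈ 0.03188.
Coefficient of coincidence = 0.03188/0.04152 ≈ 0.77; interference = 1 − 0.77 = 0.23.

0.23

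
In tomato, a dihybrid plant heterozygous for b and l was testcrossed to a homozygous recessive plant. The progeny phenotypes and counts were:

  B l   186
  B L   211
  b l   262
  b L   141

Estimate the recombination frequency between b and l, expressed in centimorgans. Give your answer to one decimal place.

40.9 centimorgans

The two most frequent classes, B L (211) and b l (262), are the parental types, so the F1 was B L / b l.
The recombinant classes are B l and b L: 186 + 141 = 327.
Recombination frequency = 327/800 = 0.4088 ≈ 40.9%, i.e. 40.9 centimorgans.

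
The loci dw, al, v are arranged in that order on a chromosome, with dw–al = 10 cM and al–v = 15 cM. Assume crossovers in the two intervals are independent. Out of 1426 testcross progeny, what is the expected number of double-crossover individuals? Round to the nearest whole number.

Map distances give recombination frequencies of 0.100 and 0.150 for the two intervals.
With no interference, expected double-crossover frequency = 0.100 × 0.150 = 0.01500.
Expected number = 0.01500 × 1426 = 21.39 ≈ 21.

21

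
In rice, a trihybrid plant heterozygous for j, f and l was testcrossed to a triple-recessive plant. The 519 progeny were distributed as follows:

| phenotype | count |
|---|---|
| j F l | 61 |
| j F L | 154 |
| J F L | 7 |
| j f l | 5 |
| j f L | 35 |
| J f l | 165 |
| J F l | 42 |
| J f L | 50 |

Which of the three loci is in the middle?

j

The two most frequent reciprocal classes, j F L and J f l, are the parental types, so the F1 was j F L / J f l.
The two rarest classes, J F L and j f l, are the double crossovers. Comparing them with the parentals, only the j allele has switched, so j is the middle locus and the order is f – j – l.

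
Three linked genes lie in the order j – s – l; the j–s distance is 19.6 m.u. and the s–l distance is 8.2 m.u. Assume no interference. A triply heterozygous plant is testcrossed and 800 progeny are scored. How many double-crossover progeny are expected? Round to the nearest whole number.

Map distances give recombination frequencies of 0.196 and 0.082 for the two intervals.
With no interference, expected double-crossover frequency = 0.196 × 0.082 = 0.01607.
Expected number = 0.01607 × 800 = 12.86 ≈ 13.

13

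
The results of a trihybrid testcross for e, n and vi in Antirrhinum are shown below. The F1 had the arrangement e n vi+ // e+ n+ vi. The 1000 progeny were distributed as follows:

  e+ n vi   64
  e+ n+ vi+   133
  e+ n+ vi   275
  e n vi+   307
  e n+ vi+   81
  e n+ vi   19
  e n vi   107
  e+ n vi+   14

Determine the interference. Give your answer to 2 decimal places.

0.32

The two rarest classes, e+ n vi+ and e n+ vi, are the double crossovers. Comparing them with the parentals, only the e allele has switched, so e is the middle locus and the order is vi – e – n.
vi–e: (240 + 33)/1000 = 0.2730; e–n: (145 + 33)/1000 = 0.1780.
Expected DCO frequency = 0.2730 × 0.1780 ≈ 0.04859; observed = 33/1000 ≈ 0.03300.
Coefficient of coincidence = 0.03300/0.04859 ≈ 0.68; interference = 1 − 0.68 = 0.32.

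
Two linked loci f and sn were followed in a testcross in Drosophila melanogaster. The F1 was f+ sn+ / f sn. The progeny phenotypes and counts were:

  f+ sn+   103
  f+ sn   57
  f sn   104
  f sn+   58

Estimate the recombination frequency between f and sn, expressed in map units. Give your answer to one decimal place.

The recombinant classes are f+ sn and f sn+: 57 + 58 = 115.
Recombination frequency = 115/322 = 0.3571 ≈ 35.7%, i.e. 35.7 map units.

35.7 map units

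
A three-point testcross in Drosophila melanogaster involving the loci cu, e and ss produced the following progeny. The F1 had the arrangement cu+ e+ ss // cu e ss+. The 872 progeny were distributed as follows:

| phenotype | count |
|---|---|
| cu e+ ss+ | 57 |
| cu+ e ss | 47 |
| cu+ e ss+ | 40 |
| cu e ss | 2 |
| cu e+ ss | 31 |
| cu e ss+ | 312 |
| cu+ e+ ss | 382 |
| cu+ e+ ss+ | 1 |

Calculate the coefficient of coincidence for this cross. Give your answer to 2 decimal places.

0.33

The two rarest classes, cu+ e+ ss+ and cu e ss, are the double crossovers. Comparing them with the parentals, only the ss allele has switched, so ss is the middle locus and the order is cu – ss – e.
cu–ss: (71 + 3)/872 = 0.0849; ss–e: (104 + 3)/872 = 0.1227.
Expected DCO frequency = 0.0849 × 0.1227 ≈ 0.01042; observed = 3/872 ≈ 0.00344.
Coefficient of coincidence = 0.00344/0.01042 ≈ 0.33.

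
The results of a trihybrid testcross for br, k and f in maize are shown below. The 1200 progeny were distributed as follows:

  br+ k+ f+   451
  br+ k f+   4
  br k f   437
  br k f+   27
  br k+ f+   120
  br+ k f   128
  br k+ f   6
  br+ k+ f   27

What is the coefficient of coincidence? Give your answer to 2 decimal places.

0.73

The two most frequent reciprocal classes, br+ k+ f+ and br k f, are the parental types, so the F1 was br+ k+ f+ / br k f.
The two rarest classes, br+ k f+ and br k+ f, are the double crossovers. Comparing them with the parentals, only the k allele has switched, so k is the middle locus and the order is f – k – br.
f–k: (54 + 10)/1200 = 0.0533; k–br: (248 + 10)/1200 = 0.2150.
Expected DCO frequency = 0.0533 × 0.2150 ≈ 0.01146; observed = 10/1200 ≈ 0.00833.
Coefficient of coincidence = 0.00833/0.01146 ≈ 0.73.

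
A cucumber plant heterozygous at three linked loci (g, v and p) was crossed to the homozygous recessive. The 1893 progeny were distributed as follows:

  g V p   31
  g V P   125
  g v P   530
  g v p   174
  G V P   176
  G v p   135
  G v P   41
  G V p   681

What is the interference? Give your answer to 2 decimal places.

0.03

The two most frequent reciprocal classes, g v P and G V p, are the parental types, so the F1 was g v P / G V p.
The two rarest classes, G v P and g V p, are the double crossovers. Comparing them with the parentals, only the g allele has switched, so g is the middle locus and the order is v – g – p.
v–g: (260 + 72)/1893 = 0.1754; g–p: (350 + 72)/1893 = 0.2229.
Expected DCO frequency = 0.1754 × 0.2229 ≈ 0.03910; observed = 72/1893 ≈ 0.03803.
Coefficient of coincidence = 0.03803/0.03910 ≈ 0.97; interference = 1 − 0.97 = 0.03.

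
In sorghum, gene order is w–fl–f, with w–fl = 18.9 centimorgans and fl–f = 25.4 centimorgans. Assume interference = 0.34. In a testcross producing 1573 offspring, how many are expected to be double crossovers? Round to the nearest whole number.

50

Map distances give recombination frequencies of 0.189 and 0.254 for the two intervals.
With interference 0.34 (so coincidence = 0.66), expected double-crossover frequency = 0.189 × 0.254 × 0.66 = 0.03168.
Expected number = 0.03168 × 1573 = 49.84 ≈ 50.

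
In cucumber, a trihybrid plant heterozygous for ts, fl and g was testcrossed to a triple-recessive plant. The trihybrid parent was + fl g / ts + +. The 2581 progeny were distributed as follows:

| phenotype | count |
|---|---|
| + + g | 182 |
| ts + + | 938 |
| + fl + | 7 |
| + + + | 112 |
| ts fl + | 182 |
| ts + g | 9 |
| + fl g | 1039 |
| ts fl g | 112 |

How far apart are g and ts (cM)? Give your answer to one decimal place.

9.3 cM

The two rarest classes, + fl + and ts + g, are the double crossovers. Comparing them with the parentals, only the g allele has switched, so g is the middle locus and the order is fl – g – ts.
Crossovers in the g–ts interval produce the single-crossover classes ts fl g and + + + (112 + 112 = 224) plus the double crossovers (16).
RF(g–ts) = (224 + 16) / 2581 = 240/2581 = 0.0930 → 9.3 cM.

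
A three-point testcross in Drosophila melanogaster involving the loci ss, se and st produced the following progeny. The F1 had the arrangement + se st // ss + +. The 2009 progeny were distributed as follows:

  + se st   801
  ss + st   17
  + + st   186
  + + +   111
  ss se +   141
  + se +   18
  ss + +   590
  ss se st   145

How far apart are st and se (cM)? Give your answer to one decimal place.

18.0 cM

The two rarest classes, + se + and ss + st, are the double crossovers. Comparing them with the parentals, only the st allele has switched, so st is the middle locus and the order is se – st – ss.
Crossovers in the se–st interval produce the single-crossover classes + + st and ss se + (186 + 141 = 327) plus the double crossovers (35).
RF(se–st) = (327 + 35) / 2009 = 362/2009 = 0.1802 → 18.0 cM.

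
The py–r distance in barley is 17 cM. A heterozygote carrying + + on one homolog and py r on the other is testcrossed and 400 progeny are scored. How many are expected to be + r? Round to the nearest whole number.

A map distance of 17 cM corresponds to a recombination frequency of 0.170.
The F1 is + + / py r, so + r is a recombinant gamete class with expected frequency r/2 = 0.170/2 = 0.0850.
Expected number = 0.0850 × 400 = 34.00 ≈ 34.

34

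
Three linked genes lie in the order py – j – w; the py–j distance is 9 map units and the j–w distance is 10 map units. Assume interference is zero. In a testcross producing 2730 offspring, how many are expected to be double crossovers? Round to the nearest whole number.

Map distances give recombination frequencies of 0.090 and 0.100 for the two intervals.
With no interference, expected double-crossover frequency = 0.090 × 0.100 = 0.00900.
Expected number = 0.00900 × 2730 = 24.57 ≈ 25.

25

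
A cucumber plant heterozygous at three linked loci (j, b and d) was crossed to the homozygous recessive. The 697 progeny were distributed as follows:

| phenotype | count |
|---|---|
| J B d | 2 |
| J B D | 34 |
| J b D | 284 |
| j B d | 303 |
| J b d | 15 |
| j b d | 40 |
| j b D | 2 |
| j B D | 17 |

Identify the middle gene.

j

The two most frequent reciprocal classes, J b D and j B d, are the parental types, so the F1 was J b D / j B d.
The two rarest classes, j b D and J B d, are the double crossovers. Comparing them with the parentals, only the j allele has switched, so j is the middle locus and the order is b – j – d.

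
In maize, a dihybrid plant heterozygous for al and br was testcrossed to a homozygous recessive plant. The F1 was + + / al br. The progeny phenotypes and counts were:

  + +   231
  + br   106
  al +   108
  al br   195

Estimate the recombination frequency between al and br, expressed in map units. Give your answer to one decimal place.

The recombinant classes are + br and al +: 106 + 108 = 214.
Recombination frequency = 214/640 = 0.3344 ≈ 33.4%, i.e. 33.4 map units.

33.4 map units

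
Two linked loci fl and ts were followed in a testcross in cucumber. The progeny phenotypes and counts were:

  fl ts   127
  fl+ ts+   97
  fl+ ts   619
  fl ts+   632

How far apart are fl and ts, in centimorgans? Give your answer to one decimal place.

The two most frequent classes, fl+ ts (619) and fl ts+ (632), are the parental types, so the F1 was fl+ ts / fl ts+.
The recombinant classes are fl+ ts+ and fl ts: 97 + 127 = 224.
Recombination frequency = 224/1475 = 0.1519 ≈ 15.2%, i.e. 15.2 centimorgans.

15.2 centimorgans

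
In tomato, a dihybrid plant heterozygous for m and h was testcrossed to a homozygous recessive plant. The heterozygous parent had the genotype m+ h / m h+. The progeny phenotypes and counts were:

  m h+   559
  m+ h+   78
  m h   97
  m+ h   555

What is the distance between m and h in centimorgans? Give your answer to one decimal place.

The recombinant classes are m+ h+ and m h: 78 + 97 = 175.
Recombination frequency = 175/1289 = 0.1358 ≈ 13.6%, i.e. 13.6 centimorgans.

13.6 centimorgans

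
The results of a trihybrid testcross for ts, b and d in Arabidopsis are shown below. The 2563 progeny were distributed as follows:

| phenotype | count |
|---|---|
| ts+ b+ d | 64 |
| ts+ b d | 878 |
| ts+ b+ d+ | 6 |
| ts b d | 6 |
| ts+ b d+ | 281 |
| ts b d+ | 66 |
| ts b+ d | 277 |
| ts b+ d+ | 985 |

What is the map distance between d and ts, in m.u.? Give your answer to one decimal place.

22.2 m.u.

The two most frequent reciprocal classes, ts+ b d and ts b+ d+, are the parental types, so the F1 was ts+ b d / ts b+ d+.
The two rarest classes, ts b d and ts+ b+ d+, are the double crossovers. Comparing them with the parentals, only the ts allele has switched, so ts is the middle locus and the order is b – ts – d.
Crossovers in the ts–d interval produce the single-crossover classes ts+ b d+ and ts b+ d (281 + 277 = 558) plus the double crossovers (12).
RF(ts–d) = (558 + 12) / 2563 = 570/2563 = 0.2224 → 22.2 m.u.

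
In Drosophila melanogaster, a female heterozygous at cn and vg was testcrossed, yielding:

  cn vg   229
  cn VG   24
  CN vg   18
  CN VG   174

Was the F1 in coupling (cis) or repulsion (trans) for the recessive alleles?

The two most frequent classes are CN VG (174) and cn vg (229); these are the parental (non-recombinant) types.
So the F1 carried CN VG on one chromosome and cn vg on the other — the recessive alleles are on the same chromosome (cis / coupling).

cis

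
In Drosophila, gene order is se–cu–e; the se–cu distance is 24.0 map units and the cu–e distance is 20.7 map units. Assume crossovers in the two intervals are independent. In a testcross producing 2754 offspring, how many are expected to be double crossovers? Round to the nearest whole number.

137

Map distances give recombination frequencies of 0.240 and 0.207 for the two intervals.
With no interference, expected double-crossover frequency = 0.240 × 0.207 = 0.04968.
Expected number = 0.04968 × 2754 = 136.82 ≈ 137.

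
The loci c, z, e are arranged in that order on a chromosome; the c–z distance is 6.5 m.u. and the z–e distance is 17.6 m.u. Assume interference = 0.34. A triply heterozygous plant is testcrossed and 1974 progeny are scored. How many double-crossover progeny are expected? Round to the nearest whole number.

15

Map distances give recombination frequencies of 0.065 and 0.176 for the two intervals.
With interference 0.34 (so coincidence = 0.66), expected double-crossover frequency = 0.065 × 0.176 × 0.66 = 0.00755.
Expected number = 0.00755 × 1974 = 14.90 ≈ 15.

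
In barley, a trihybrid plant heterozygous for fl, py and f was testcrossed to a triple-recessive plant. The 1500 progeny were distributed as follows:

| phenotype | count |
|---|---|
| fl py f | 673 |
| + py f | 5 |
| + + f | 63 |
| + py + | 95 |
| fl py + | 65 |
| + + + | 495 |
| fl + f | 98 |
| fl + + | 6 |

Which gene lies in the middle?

The two most frequent reciprocal classes, + + + and fl py f, are the parental types, so the F1 was + + + / fl py f.
The two rarest classes, fl + + and + py f, are the double crossovers. Comparing them with the parentals, only the fl allele has switched, so fl is the middle locus and the order is py – fl – f.

fl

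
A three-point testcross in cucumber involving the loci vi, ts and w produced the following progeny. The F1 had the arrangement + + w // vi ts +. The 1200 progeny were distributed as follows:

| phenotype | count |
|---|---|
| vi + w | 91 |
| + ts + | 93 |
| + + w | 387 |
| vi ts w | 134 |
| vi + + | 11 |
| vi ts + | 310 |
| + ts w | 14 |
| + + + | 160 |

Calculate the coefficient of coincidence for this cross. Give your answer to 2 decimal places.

The two rarest classes, + ts w and vi + +, are the double crossovers. Comparing them with the parentals, only the ts allele has switched, so ts is the middle locus and the order is vi – ts – w.
vi–ts: (184 + 25)/1200 = 0.1742; ts–w: (294 + 25)/1200 = 0.2658.
Expected DCO frequency = 0.1742 × 0.2658 ≈ 0.04630; observed = 25/1200 ≈ 0.02083.
Coefficient of coincidence = 0.02083/0.04630 ≈ 0.45.

0.45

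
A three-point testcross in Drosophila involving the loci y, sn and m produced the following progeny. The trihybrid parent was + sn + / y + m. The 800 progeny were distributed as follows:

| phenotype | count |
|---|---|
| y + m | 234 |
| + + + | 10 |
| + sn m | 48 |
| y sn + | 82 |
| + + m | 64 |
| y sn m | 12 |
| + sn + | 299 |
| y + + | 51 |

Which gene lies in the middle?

The two rarest classes, + + + and y sn m, are the double crossovers. Comparing them with the parentals, only the sn allele has switched, so sn is the middle locus and the order is m – sn – y.

sn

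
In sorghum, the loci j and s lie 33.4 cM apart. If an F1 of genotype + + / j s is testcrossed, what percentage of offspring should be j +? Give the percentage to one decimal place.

A map distance of 33.4 cM corresponds to a recombination frequency of 0.334.
The F1 is + + / j s, so j + is a recombinant gamete class with expected frequency r/2 = 0.334/2 = 0.1670.
That is 0.1670 = 16.7% of the progeny.

16.7%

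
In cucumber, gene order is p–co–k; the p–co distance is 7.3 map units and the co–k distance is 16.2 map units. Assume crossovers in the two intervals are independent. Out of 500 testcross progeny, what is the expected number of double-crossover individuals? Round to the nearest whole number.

6

Map distances give recombination frequencies of 0.073 and 0.162 for the two intervals.
With no interference, expected double-crossover frequency = 0.073 × 0.162 = 0.01183.
Expected number = 0.01183 × 500 = 5.91 ≈ 6.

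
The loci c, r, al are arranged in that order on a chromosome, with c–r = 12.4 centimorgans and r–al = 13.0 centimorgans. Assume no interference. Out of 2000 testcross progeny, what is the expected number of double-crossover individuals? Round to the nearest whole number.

Map distances give recombination frequencies of 0.124 and 0.130 for the two intervals.
With no interference, expected double-crossover frequency = 0.124 × 0.130 = 0.01612.
Expected number = 0.01612 × 2000 = 32.24 ≈ 32.

32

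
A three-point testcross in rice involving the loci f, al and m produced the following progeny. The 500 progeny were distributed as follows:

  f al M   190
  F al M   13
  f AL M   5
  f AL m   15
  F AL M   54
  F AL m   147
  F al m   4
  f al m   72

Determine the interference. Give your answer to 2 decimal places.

0.10

The two most frequent reciprocal classes, F AL m and f al M, are the parental types, so the F1 was F AL m / f al M.
The two rarest classes, F al m and f AL M, are the double crossovers. Comparing them with the parentals, only the al allele has switched, so al is the middle locus and the order is m – al – f.
m–al: (126 + 9)/500 = 0.2700; al–f: (28 + 9)/500 = 0.0740.
Expected DCO frequency = 0.2700 × 0.0740 ≈ 0.01998; observed = 9/500 ≈ 0.01800.
Coefficient of coincidence = 0.01800/0.01998 ≈ 0.90; interference = 1 − 0.90 = 0.10.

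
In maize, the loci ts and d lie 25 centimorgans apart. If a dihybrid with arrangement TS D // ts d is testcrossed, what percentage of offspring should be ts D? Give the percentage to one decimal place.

12.5%

A map distance of 25 centimorgans corresponds to a recombination frequency of 0.250.
The F1 is TS D / ts d, so ts D is a recombinant gamete class with expected frequency r/2 = 0.250/2 = 0.1250.
That is 0.1250 = 12.5% of the progeny.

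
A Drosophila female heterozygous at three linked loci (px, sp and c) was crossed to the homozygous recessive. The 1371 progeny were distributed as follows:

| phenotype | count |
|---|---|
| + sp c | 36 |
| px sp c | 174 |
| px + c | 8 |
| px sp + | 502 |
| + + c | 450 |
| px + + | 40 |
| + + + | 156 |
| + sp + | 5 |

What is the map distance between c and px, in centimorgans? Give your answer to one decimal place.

25.0 centimorgans

The two most frequent reciprocal classes, + + c and px sp +, are the parental types, so the F1 was + + c / px sp +.
The two rarest classes, px + c and + sp +, are the double crossovers. Comparing them with the parentals, only the px allele has switched, so px is the middle locus and the order is c – px – sp.
Crossovers in the c–px interval produce the single-crossover classes + + + and px sp c (156 + 174 = 330) plus the double crossovers (13).
RF(c–px) = (330 + 13) / 1371 = 343/1371 = 0.2502 → 25.0 centimorgans.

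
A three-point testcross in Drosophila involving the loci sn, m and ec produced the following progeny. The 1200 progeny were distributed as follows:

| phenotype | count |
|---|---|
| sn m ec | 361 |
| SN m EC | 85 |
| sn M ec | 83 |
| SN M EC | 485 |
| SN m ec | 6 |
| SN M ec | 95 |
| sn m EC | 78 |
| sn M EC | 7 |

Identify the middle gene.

The two most frequent reciprocal classes, SN M EC and sn m ec, are the parental types, so the F1 was SN M EC / sn m ec.
The two rarest classes, sn M EC and SN m ec, are the double crossovers. Comparing them with the parentals, only the sn allele has switched, so sn is the middle locus and the order is ec – sn – m.

sn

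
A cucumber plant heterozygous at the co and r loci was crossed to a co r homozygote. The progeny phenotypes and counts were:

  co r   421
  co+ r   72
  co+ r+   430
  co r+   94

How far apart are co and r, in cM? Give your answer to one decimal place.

16.3 cM

The two most frequent classes, co+ r+ (430) and co r (421), are the parental types, so the F1 was co+ r+ / co r.
The recombinant classes are co+ r and co r+: 72 + 94 = 166.
Recombination frequency = 166/1017 = 0.1632 ≈ 16.3%, i.e. 16.3 cM.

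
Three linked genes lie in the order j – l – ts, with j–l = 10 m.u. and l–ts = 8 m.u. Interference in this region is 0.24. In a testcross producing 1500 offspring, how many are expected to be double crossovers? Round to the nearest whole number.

Map distances give recombination frequencies of 0.100 and 0.080 for the two intervals.
With interference 0.24 (so coincidence = 0.76), expected double-crossover frequency = 0.100 × 0.080 × 0.76 = 0.00608.
Expected number = 0.00608 × 1500 = 9.12 ≈ 9.

9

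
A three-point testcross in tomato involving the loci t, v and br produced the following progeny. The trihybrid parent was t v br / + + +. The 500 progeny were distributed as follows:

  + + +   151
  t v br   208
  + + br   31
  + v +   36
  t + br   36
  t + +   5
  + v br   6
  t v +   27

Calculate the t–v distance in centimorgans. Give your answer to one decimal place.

The two rarest classes, + v br and t + +, are the double crossovers. Comparing them with the parentals, only the t allele has switched, so t is the middle locus and the order is v – t – br.
Crossovers in the v–t interval produce the single-crossover classes t + br and + v + (36 + 36 = 72) plus the double crossovers (11).
RF(v–t) = (72 + 11) / 500 = 83/500 = 0.1660 → 16.6 centimorgans.

16.6 centimorgans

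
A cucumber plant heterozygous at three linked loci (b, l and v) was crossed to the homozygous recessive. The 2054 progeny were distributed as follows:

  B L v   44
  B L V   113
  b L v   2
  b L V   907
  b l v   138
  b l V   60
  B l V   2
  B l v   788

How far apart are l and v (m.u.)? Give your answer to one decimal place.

5.3 m.u.

The two most frequent reciprocal classes, b L V and B l v, are the parental types, so the F1 was b L V / B l v.
The two rarest classes, b L v and B l V, are the double crossovers. Comparing them with the parentals, only the v allele has switched, so v is the middle locus and the order is l – v – b.
Crossovers in the l–v interval produce the single-crossover classes b l V and B L v (60 + 44 = 104) plus the double crossovers (4).
RF(l–v) = (104 + 4) / 2054 = 108/2054 = 0.0526 → 5.3 m.u.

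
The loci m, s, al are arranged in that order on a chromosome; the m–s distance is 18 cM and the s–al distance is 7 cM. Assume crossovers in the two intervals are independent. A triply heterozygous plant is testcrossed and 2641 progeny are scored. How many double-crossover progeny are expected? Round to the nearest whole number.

33

Map distances give recombination frequencies of 0.180 and 0.070 for the two intervals.
With no interference, expected double-crossover frequency = 0.180 × 0.070 = 0.01260.
Expected number = 0.01260 × 2641 = 33.28 ≈ 33.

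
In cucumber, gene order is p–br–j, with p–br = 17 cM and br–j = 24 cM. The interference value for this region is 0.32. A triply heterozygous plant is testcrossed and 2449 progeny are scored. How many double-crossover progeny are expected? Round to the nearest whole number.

68

Map distances give recombination frequencies of 0.170 and 0.240 for the two intervals.
With interference 0.32 (so coincidence = 0.68), expected double-crossover frequency = 0.170 × 0.240 × 0.68 = 0.02774.
Expected number = 0.02774 × 2449 = 67.95 ≈ 68.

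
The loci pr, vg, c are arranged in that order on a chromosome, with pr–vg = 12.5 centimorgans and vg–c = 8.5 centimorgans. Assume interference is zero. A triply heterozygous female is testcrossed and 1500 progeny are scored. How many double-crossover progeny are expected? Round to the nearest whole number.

Map distances give recombination frequencies of 0.125 and 0.085 for the two intervals.
With no interference, expected double-crossover frequency = 0.125 × 0.085 = 0.01063.
Expected number = 0.01063 × 1500 = 15.94 ≈ 16.

16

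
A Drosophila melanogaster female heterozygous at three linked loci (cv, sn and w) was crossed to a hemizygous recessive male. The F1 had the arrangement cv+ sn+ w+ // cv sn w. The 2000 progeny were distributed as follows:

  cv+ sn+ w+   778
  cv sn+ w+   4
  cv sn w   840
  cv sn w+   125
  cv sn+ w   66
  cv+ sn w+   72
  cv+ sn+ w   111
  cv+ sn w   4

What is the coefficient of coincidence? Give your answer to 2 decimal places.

The two rarest classes, cv sn+ w+ and cv+ sn w, are the double crossovers. Comparing them with the parentals, only the cv allele has switched, so cv is the middle locus and the order is w – cv – sn.
w–cv: (236 + 8)/2000 = 0.1220; cv–sn: (138 + 8)/2000 = 0.0730.
Expected DCO frequency = 0.1220 × 0.0730 ≈ 0.00891; observed = 8/2000 ≈ 0.00400.
Coefficient of coincidence = 0.00400/0.00891 ≈ 0.45.

0.45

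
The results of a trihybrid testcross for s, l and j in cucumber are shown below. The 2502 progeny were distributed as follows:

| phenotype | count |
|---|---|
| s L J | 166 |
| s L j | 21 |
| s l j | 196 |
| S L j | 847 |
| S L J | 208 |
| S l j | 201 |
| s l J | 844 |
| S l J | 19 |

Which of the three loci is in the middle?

s

The two most frequent reciprocal classes, s l J and S L j, are the parental types, so the F1 was s l J / S L j.
The two rarest classes, S l J and s L j, are the double crossovers. Comparing them with the parentals, only the s allele has switched, so s is the middle locus and the order is l – s – j.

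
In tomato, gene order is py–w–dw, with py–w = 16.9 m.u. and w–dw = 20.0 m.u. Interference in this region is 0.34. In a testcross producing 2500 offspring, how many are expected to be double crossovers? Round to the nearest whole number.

Map distances give recombination frequencies of 0.169 and 0.200 for the two intervals.
With interference 0.34 (so coincidence = 0.66), expected double-crossover frequency = 0.169 × 0.200 × 0.66 = 0.02231.
Expected number = 0.02231 × 2500 = 55.77 ≈ 56.

56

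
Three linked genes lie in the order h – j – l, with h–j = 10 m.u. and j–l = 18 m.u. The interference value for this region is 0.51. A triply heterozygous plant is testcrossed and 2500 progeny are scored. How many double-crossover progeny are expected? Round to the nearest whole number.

Map distances give recombination frequencies of 0.100 and 0.180 for the two intervals.
With interference 0.51 (so coincidence = 0.49), expected double-crossover frequency = 0.100 × 0.180 × 0.49 = 0.00882.
Expected number = 0.00882 × 2500 = 22.05 ≈ 22.

22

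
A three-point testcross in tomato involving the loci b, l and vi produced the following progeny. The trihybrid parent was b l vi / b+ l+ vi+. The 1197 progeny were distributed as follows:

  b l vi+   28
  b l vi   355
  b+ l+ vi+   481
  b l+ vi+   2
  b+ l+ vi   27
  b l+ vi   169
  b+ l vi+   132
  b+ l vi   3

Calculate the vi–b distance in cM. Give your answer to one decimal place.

The two rarest classes, b+ l vi and b l+ vi+, are the double crossovers. Comparing them with the parentals, only the b allele has switched, so b is the middle locus and the order is vi – b – l.
Crossovers in the vi–b interval produce the single-crossover classes b l vi+ and b+ l+ vi (28 + 27 = 55) plus the double crossovers (5).
RF(vi–b) = (55 + 5) / 1197 = 60/1197 = 0.0501 → 5.0 cM.

5.0 cM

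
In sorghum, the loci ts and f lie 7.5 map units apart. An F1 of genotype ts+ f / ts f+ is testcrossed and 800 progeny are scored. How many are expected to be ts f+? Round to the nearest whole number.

A map distance of 7.5 map units corresponds to a recombination frequency of 0.075.
The F1 is ts+ f / ts f+, so ts f+ is a parental gamete class with expected frequency (1 − r)/2 = 0.925/2 = 0.4625.
Expected number = 0.4625 × 800 = 370.00 ≈ 370.

370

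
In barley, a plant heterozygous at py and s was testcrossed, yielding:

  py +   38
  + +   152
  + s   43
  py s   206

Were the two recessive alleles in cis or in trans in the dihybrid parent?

The two most frequent classes are + + (152) and py s (206); these are the parental (non-recombinant) types.
So the F1 carried + + on one chromosome and py s on the other — the recessive alleles are on the same chromosome (cis / coupling).

cis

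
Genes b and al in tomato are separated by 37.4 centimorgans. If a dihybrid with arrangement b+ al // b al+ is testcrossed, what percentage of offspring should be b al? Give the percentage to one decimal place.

A map distance of 37.4 centimorgans corresponds to a recombination frequency of 0.374.
The F1 is b+ al / b al+, so b al is a recombinant gamete class with expected frequency r/2 = 0.374/2 = 0.1870.
That is 0.1870 = 18.7% of the progeny.

18.7%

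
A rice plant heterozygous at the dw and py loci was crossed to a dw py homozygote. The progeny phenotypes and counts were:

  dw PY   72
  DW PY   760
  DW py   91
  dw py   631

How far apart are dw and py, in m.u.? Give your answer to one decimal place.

The two most frequent classes, DW PY (760) and dw py (631), are the parental types, so the F1 was DW PY / dw py.
The recombinant classes are DW py and dw PY: 91 + 72 = 163.
Recombination frequency = 163/1554 = 0.1049 ≈ 10.5%, i.e. 10.5 m.u.

10.5 m.u.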